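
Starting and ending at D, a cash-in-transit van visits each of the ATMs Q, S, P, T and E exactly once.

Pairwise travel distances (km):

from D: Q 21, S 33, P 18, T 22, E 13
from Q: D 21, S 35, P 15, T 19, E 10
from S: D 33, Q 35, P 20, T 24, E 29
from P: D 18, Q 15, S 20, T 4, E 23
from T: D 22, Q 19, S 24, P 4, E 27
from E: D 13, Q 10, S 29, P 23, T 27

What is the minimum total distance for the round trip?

D → Q → S → P → T → E → D: 21+35+20+4+27+13 = 120
D → Q → S → P → E → T → D: 21+35+20+23+27+22 = 148
D → Q → S → T → P → E → D: 21+35+24+4+23+13 = 120
D → Q → S → T → E → P → D: 21+35+24+27+23+18 = 148
D → Q → S → E → P → T → D: 21+35+29+23+4+22 = 134
D → Q → S → E → T → P → D: 21+35+29+27+4+18 = 134
D → Q → P → S → T → E → D: 21+15+20+24+27+13 = 120
D → Q → P → S → E → T → D: 21+15+20+29+27+22 = 134
D → Q → P → T → S → E → D: 21+15+4+24+29+13 = 106
D → Q → P → T → E → S → D: 21+15+4+27+29+33 = 129
D → Q → P → E → S → T → D: 21+15+23+29+24+22 = 134
D → Q → P → E → T → S → D: 21+15+23+27+24+33 = 143
D → Q → T → S → P → E → D: 21+19+24+20+23+13 = 120
D → Q → T → S → E → P → D: 21+19+24+29+23+18 = 134
… (46 more)
D → S → P → T → Q → E → D: 33+20+4+19+10+13 = 99  ← best
The minimum is 99.
One optimal route: D → S → P → T → Q → E → D (or its reverse).

99 km — the shortest possible round trip.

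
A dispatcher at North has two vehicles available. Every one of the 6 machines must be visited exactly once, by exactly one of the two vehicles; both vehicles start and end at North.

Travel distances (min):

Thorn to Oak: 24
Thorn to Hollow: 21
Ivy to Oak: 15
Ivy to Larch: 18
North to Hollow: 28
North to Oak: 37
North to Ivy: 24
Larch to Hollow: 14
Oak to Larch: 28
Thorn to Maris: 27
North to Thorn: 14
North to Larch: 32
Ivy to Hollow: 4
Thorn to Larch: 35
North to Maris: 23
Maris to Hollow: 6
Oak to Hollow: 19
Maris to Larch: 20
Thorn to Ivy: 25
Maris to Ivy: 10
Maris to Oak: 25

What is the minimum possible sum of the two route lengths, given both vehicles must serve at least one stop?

136 min — the smallest possible combined total.

Try each way of splitting the stops between the two vehicles (each non-empty) and, for each split, find the best tour for each vehicle:
  {Thorn} + {Maris, Ivy, Oak, Larch, Hollow}: 28 + 108 = 136
  {Maris} + {Thorn, Ivy, Oak, Larch, Hollow}: 46 + 103 = 149
  {Thorn, Maris} + {Ivy, Oak, Larch, Hollow}: 64 + 102 = 166
  {Ivy} + {Thorn, Maris, Oak, Larch, Hollow}: 48 + 109 = 157
  {Thorn, Ivy} + {Maris, Oak, Larch, Hollow}: 63 + 108 = 171
  {Maris, Ivy} + {Thorn, Oak, Larch, Hollow}: 57 + 103 = 160
  … (31 splits in total)
Best: vehicle 1 North → Thorn → North = 28; vehicle 2 North → Maris → Hollow → Ivy → Oak → Larch → North = 108; combined 136.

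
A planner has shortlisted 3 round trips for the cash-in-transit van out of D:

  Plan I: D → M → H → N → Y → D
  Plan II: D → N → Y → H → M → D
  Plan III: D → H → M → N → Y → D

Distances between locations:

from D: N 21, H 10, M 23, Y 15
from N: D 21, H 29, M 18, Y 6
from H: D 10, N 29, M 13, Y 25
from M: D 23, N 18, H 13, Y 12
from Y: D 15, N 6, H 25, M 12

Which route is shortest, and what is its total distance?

Shortest is Plan III, total 62.

Plan I: 23 + 13 + 29 + 6 + 15 = 86
Plan II: 21 + 6 + 25 + 13 + 23 = 88
Plan III: 10 + 13 + 18 + 6 + 15 = 62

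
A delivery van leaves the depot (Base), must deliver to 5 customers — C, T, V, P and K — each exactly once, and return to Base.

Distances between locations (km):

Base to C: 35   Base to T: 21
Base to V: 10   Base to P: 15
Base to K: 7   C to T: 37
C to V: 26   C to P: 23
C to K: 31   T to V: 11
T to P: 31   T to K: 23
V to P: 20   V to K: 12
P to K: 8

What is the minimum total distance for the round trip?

With 5 stops there are 5!/2 = 60 distinct round trips (a route and its reverse cost the same).
Base-C-T-V-P-K-Base: 35+37+11+20+8+7 = 118
Base-C-T-V-K-P-Base: 35+37+11+12+8+15 = 118
Base-C-T-P-V-K-Base: 35+37+31+20+12+7 = 142
Base-C-T-P-K-V-Base: 35+37+31+8+12+10 = 133
Base-C-T-K-V-P-Base: 35+37+23+12+20+15 = 142
Base-C-T-K-P-V-Base: 35+37+23+8+20+10 = 133
Base-C-V-T-P-K-Base: 35+26+11+31+8+7 = 118
Base-C-V-T-K-P-Base: 35+26+11+23+8+15 = 118
Base-C-V-P-T-K-Base: 35+26+20+31+23+7 = 142
Base-C-V-P-K-T-Base: 35+26+20+8+23+21 = 133
Base-C-V-K-T-P-Base: 35+26+12+23+31+15 = 142
Base-C-V-K-P-T-Base: 35+26+12+8+31+21 = 133
Base-C-P-T-V-K-Base: 35+23+31+11+12+7 = 119
Base-C-P-T-K-V-Base: 35+23+31+23+12+10 = 134
… (46 more)
Base-T-V-C-P-K-Base: 21+11+26+23+8+7 = 96  ← best
The minimum is 96.
One optimal route: Base → T → V → C → P → K → Base (or its reverse).

Minimum total distance: 96 km.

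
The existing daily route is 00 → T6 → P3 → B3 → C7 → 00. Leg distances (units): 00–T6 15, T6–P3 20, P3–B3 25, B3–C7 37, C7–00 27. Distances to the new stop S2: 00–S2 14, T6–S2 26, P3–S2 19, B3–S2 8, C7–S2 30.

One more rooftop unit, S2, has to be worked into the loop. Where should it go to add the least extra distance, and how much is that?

+1 — insert S2 between B3 and C7.

Insertion cost between consecutive stops i–j is d(i,S2) + d(S2,j) − d(i,j):
  between 00 and T6: 14 + 26 − 15 = 25
  between T6 and P3: 26 + 19 − 20 = 25
  between P3 and B3: 19 + 8 − 25 = 2
  between B3 and C7: 8 + 30 − 37 = 1
  between C7 and 00: 30 + 14 − 27 = 17
Cheapest insertion is between B3 and C7, adding 1.
New total = 124 + 1 = 125.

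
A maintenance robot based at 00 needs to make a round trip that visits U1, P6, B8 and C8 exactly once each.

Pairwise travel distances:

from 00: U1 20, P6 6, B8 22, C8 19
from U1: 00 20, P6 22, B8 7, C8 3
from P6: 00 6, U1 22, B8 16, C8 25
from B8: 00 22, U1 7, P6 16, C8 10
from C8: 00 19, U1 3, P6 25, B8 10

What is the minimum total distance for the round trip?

00-U1-P6-B8-C8-00: 20+22+16+10+19 = 87
00-U1-P6-C8-B8-00: 20+22+25+10+22 = 99
00-U1-B8-P6-C8-00: 20+7+16+25+19 = 87
00-U1-B8-C8-P6-00: 20+7+10+25+6 = 68
00-U1-C8-P6-B8-00: 20+3+25+16+22 = 86
00-U1-C8-B8-P6-00: 20+3+10+16+6 = 55
00-P6-U1-B8-C8-00: 6+22+7+10+19 = 64
00-P6-U1-C8-B8-00: 6+22+3+10+22 = 63
00-P6-B8-U1-C8-00: 6+16+7+3+19 = 51
00-P6-C8-U1-B8-00: 6+25+3+7+22 = 63
00-B8-U1-P6-C8-00: 22+7+22+25+19 = 95
00-B8-P6-U1-C8-00: 22+16+22+3+19 = 82
The minimum is 51.
One optimal route: 00 → P6 → B8 → U1 → C8 → 00 (or its reverse).

51 — the shortest possible round trip.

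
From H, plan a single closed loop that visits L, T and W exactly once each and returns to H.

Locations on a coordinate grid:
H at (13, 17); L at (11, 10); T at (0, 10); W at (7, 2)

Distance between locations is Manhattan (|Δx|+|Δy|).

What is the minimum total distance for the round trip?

There are 3 distinct closed tours to check (reversals are equivalent).
H-L-T-W-H: 9+11+15+21 = 56
H-L-W-T-H: 9+12+15+20 = 56
H-T-L-W-H: 20+11+12+21 = 64
The minimum is 56.
One optimal route: H → L → T → W → H (or its reverse).

56 — the shortest possible round trip.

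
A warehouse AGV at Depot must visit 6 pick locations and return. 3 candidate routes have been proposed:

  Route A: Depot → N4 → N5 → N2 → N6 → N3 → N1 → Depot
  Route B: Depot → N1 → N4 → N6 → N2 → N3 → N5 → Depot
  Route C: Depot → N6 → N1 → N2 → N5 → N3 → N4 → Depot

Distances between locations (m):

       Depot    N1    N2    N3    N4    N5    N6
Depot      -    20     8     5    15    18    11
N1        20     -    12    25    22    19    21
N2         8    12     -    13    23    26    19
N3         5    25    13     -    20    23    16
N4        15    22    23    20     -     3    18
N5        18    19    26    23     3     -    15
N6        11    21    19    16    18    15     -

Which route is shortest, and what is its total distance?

124 m — Route A is the shortest.

Route A: 15 + 3 + 26 + 19 + 16 + 25 + 20 = 124
Route B: 20 + 22 + 18 + 19 + 13 + 23 + 18 = 133
Route C: 11 + 21 + 12 + 26 + 23 + 20 + 15 = 128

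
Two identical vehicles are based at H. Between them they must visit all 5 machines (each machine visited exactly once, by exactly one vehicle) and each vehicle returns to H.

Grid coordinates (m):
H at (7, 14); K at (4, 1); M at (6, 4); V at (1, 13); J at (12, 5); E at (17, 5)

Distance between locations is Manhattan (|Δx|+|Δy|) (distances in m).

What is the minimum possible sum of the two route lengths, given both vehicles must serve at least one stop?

66 m — the smallest possible combined total.

Try each way of splitting the stops between the two vehicles (each non-empty) and, for each split, find the best tour for each vehicle:
  {K} + {M, V, J, E}: 32 + 52 = 84
  {M} + {K, V, J, E}: 22 + 58 = 80
  {K, M} + {V, J, E}: 32 + 50 = 82
  {V} + {K, M, J, E}: 14 + 52 = 66
  {K, V} + {M, J, E}: 38 + 42 = 80
  {M, V} + {K, J, E}: 32 + 52 = 84
  … (15 splits in total)
Best: vehicle 1 H → V → H = 14; vehicle 2 H → K → M → J → E → H = 52; combined 66.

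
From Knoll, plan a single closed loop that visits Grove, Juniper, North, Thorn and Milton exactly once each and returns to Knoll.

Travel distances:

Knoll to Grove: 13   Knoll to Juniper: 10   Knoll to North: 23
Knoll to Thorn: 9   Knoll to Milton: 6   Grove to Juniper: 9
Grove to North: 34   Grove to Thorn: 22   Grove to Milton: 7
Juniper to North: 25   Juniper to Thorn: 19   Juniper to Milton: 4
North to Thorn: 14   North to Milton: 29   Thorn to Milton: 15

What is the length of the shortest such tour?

Minimum total distance: 70.

Knoll → Grove → Juniper → North → Thorn → Milton → Knoll: 13+9+25+14+15+6 = 82
Knoll → Grove → Juniper → North → Milton → Thorn → Knoll: 13+9+25+29+15+9 = 100
Knoll → Grove → Juniper → Thorn → North → Milton → Knoll: 13+9+19+14+29+6 = 90
Knoll → Grove → Juniper → Thorn → Milton → North → Knoll: 13+9+19+15+29+23 = 108
Knoll → Grove → Juniper → Milton → North → Thorn → Knoll: 13+9+4+29+14+9 = 78
Knoll → Grove → Juniper → Milton → Thorn → North → Knoll: 13+9+4+15+14+23 = 78
Knoll → Grove → North → Juniper → Thorn → Milton → Knoll: 13+34+25+19+15+6 = 112
Knoll → Grove → North → Juniper → Milton → Thorn → Knoll: 13+34+25+4+15+9 = 100
Knoll → Grove → North → Thorn → Juniper → Milton → Knoll: 13+34+14+19+4+6 = 90
Knoll → Grove → North → Thorn → Milton → Juniper → Knoll: 13+34+14+15+4+10 = 90
Knoll → Grove → North → Milton → Juniper → Thorn → Knoll: 13+34+29+4+19+9 = 108
Knoll → Grove → North → Milton → Thorn → Juniper → Knoll: 13+34+29+15+19+10 = 120
Knoll → Grove → Thorn → Juniper → North → Milton → Knoll: 13+22+19+25+29+6 = 114
Knoll → Grove → Thorn → Juniper → Milton → North → Knoll: 13+22+19+4+29+23 = 110
… (46 more)
Knoll → Thorn → North → Juniper → Grove → Milton → Knoll: 9+14+25+9+7+6 = 70  ← best
The minimum is 70.
One optimal route: Knoll → Thorn → North → Juniper → Grove → Milton → Knoll (or its reverse).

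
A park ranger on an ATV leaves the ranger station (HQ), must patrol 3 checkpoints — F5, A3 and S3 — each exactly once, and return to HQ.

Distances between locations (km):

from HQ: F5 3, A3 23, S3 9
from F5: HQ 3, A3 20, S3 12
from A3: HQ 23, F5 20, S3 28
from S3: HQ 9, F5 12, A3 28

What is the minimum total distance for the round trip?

60 km — the shortest possible round trip.

With 3 stops there are 3!/2 = 3 distinct round trips (a route and its reverse cost the same).
HQ - F5 - A3 - S3 - HQ: 3+20+28+9 = 60
HQ - F5 - S3 - A3 - HQ: 3+12+28+23 = 66
HQ - A3 - F5 - S3 - HQ: 23+20+12+9 = 64
The minimum is 60.
One optimal route: HQ → F5 → A3 → S3 → HQ (or its reverse).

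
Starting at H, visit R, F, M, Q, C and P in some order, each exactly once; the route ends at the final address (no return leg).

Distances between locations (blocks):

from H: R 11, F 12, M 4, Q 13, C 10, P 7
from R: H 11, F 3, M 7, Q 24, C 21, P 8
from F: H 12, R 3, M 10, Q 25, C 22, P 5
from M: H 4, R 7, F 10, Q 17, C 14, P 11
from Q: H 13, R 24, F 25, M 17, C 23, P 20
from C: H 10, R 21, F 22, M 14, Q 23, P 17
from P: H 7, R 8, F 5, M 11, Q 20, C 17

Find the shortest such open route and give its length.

There are 6! = 720 possible orderings.
H → R → F → M → Q → C → P: 11+3+10+17+23+17 = 81
H → R → F → M → Q → P → C: 11+3+10+17+20+17 = 78
H → R → F → M → C → Q → P: 11+3+10+14+23+20 = 81
H → R → F → M → C → P → Q: 11+3+10+14+17+20 = 75
H → R → F → M → P → Q → C: 11+3+10+11+20+23 = 78
H → R → F → M → P → C → Q: 11+3+10+11+17+23 = 75
H → R → F → Q → M → C → P: 11+3+25+17+14+17 = 87
H → R → F → Q → M → P → C: 11+3+25+17+11+17 = 84
… (712 more)
H → M → R → F → P → C → Q: 4+7+3+5+17+23 = 59  ← best
The minimum is 59.
One shortest path: H → M → R → F → P → C → Q.

Shortest open route: 59 blocks.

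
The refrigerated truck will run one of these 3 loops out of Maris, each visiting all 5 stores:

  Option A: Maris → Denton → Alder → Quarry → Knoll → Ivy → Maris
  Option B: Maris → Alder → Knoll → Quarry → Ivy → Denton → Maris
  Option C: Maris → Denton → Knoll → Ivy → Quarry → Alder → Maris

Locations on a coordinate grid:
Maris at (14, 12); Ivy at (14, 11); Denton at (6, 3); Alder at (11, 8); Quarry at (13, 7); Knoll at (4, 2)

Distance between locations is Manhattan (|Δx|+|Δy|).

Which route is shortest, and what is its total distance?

Option A: 17 + 10 + 3 + 14 + 19 + 1 = 64
Option B: 7 + 13 + 14 + 5 + 16 + 17 = 72
Option C: 17 + 3 + 19 + 5 + 3 + 7 = 54

Shortest is Option C, total 54.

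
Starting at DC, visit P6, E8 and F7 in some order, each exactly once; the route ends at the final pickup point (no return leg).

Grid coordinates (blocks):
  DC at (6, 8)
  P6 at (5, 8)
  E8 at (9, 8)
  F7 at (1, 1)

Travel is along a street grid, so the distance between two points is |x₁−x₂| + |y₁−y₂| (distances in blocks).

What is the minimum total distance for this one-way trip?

There are 3! = 6 possible orderings.
DC → P6 → E8 → F7: 1+4+15 = 20
DC → P6 → F7 → E8: 1+11+15 = 27
DC → E8 → P6 → F7: 3+4+11 = 18
DC → E8 → F7 → P6: 3+15+11 = 29
DC → F7 → P6 → E8: 12+11+4 = 27
DC → F7 → E8 → P6: 12+15+4 = 31
The minimum is 18.
One shortest path: DC → E8 → P6 → F7.

Minimum one-way distance = 18 blocks.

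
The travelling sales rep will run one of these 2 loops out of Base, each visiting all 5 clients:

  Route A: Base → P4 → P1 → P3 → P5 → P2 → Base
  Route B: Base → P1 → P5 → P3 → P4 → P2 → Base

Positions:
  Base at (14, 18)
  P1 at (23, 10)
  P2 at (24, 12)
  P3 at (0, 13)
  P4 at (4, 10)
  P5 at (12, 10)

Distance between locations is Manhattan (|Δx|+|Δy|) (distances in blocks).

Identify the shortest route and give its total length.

Shortest is Route B, total 88 blocks.

Route A: 18 + 19 + 26 + 15 + 14 + 16 = 108
Route B: 17 + 11 + 15 + 7 + 22 + 16 = 88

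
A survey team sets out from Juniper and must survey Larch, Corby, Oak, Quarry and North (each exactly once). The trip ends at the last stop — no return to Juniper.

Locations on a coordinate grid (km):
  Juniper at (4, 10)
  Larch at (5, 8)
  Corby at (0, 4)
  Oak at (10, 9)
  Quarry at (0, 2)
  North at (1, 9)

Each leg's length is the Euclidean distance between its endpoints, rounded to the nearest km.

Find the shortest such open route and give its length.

Shortest open route: 22 km.

There are 5! = 120 possible orderings.
Juniper→Larch→Corby→Oak→Quarry→North: 2+6+11+12+7 = 38
Juniper→Larch→Corby→Oak→North→Quarry: 2+6+11+9+7 = 35
Juniper→Larch→Corby→Quarry→Oak→North: 2+6+2+12+9 = 31
Juniper→Larch→Corby→Quarry→North→Oak: 2+6+2+7+9 = 26
Juniper→Larch→Corby→North→Oak→Quarry: 2+6+5+9+12 = 34
Juniper→Larch→Corby→North→Quarry→Oak: 2+6+5+7+12 = 32
Juniper→Larch→Oak→Corby→Quarry→North: 2+5+11+2+7 = 27
Juniper→Larch→Oak→Corby→North→Quarry: 2+5+11+5+7 = 30
Juniper→Larch→Oak→Quarry→Corby→North: 2+5+12+2+5 = 26
Juniper→Larch→Oak→Quarry→North→Corby: 2+5+12+7+5 = 31
Juniper→Larch→Oak→North→Corby→Quarry: 2+5+9+5+2 = 23
Juniper→Larch→Oak→North→Quarry→Corby: 2+5+9+7+2 = 25
Juniper→Larch→Quarry→Corby→Oak→North: 2+8+2+11+9 = 32
Juniper→Larch→Quarry→Corby→North→Oak: 2+8+2+5+9 = 26
… (106 more)
Juniper→Oak→Larch→North→Corby→Quarry: 6+5+4+5+2 = 22  ← best
The minimum is 22.
One shortest path: Juniper → Oak → Larch → North → Corby → Quarry.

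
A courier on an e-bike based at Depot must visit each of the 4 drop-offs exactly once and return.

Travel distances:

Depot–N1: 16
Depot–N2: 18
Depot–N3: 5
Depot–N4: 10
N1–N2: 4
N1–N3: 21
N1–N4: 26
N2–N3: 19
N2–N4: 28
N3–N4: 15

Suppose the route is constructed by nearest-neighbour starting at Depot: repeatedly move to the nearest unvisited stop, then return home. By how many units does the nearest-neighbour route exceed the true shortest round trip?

Depot: N3=5, N4=10, N1=16, N2=18 ⇒ N3
N3: N4=15, N2=19, N1=21 ⇒ N4
N4: N1=26, N2=28 ⇒ N1
N1: N2=4 ⇒ N2
NN route Depot → N3 → N4 → N1 → N2 → Depot costs 68.
Optimal: Depot → N1 → N2 → N3 → N4 → Depot costs 64 (by enumerating all 12 distinct tours).
Excess = 68 − 64 = 4.

The nearest-neighbour route is 4 longer than optimal.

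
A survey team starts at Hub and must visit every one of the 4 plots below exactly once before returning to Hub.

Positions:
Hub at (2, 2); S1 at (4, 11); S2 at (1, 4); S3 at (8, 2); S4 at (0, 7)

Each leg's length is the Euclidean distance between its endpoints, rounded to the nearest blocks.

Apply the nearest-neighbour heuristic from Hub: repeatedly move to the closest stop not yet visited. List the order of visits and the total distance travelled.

Nearest-neighbour total = 27 blocks; route Hub → S2 → S4 → S1 → S3 → Hub.

At Hub the remaining stops are S2 2, S4 5, S3 6, S1 9; go to S2.
At S2 the remaining stops are S4 3, S3 7, S1 8; go to S4.
At S4 the remaining stops are S1 6, S3 9; go to S1.
At S1 the remaining stops are S3 10; go to S3.
Return S3→Hub: 6.
Total = 2 + 3 + 6 + 10 + 6 = 27.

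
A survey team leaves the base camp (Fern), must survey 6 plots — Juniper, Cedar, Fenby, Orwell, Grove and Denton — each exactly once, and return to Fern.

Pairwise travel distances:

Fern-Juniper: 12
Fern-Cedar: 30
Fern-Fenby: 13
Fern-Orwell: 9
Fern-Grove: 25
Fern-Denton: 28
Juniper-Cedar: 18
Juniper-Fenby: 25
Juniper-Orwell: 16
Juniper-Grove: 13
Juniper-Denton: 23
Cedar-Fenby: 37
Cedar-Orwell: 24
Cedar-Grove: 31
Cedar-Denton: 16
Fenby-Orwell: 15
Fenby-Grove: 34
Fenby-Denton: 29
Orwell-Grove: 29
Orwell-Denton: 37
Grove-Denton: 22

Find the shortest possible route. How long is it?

There are 360 distinct closed tours to check (reversals are equivalent).
Fern→Juniper→Cedar→Fenby→Orwell→Grove→Denton→Fern: 12+18+37+15+29+22+28 = 161
Fern→Juniper→Cedar→Fenby→Orwell→Denton→Grove→Fern: 12+18+37+15+37+22+25 = 166
Fern→Juniper→Cedar→Fenby→Grove→Orwell→Denton→Fern: 12+18+37+34+29+37+28 = 195
Fern→Juniper→Cedar→Fenby→Grove→Denton→Orwell→Fern: 12+18+37+34+22+37+9 = 169
Fern→Juniper→Cedar→Fenby→Denton→Orwell→Grove→Fern: 12+18+37+29+37+29+25 = 187
Fern→Juniper→Cedar→Fenby→Denton→Grove→Orwell→Fern: 12+18+37+29+22+29+9 = 156
Fern→Juniper→Cedar→Orwell→Fenby→Grove→Denton→Fern: 12+18+24+15+34+22+28 = 153
Fern→Juniper→Cedar→Orwell→Fenby→Denton→Grove→Fern: 12+18+24+15+29+22+25 = 145
… (352 more)
Fern→Juniper→Grove→Denton→Cedar→Orwell→Fenby→Fern: 12+13+22+16+24+15+13 = 115  ← best
The minimum is 115.
One optimal route: Fern → Juniper → Grove → Denton → Cedar → Orwell → Fenby → Fern (or its reverse).

115 — the shortest possible round trip.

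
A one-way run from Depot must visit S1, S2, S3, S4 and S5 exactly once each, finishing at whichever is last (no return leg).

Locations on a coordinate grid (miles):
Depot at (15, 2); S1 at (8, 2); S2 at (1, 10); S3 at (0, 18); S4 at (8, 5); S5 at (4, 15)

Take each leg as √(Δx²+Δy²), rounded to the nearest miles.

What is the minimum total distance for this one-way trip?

30 miles — the minimum one-way total.

There are 5! = 120 possible orderings.
Depot→S1→S2→S3→S4→S5: 7+11+8+15+11 = 52
Depot→S1→S2→S3→S5→S4: 7+11+8+5+11 = 42
Depot→S1→S2→S4→S3→S5: 7+11+9+15+5 = 47
Depot→S1→S2→S4→S5→S3: 7+11+9+11+5 = 43
Depot→S1→S2→S5→S3→S4: 7+11+6+5+15 = 44
Depot→S1→S2→S5→S4→S3: 7+11+6+11+15 = 50
Depot→S1→S3→S2→S4→S5: 7+18+8+9+11 = 53
Depot→S1→S3→S2→S5→S4: 7+18+8+6+11 = 50
Depot→S1→S3→S4→S2→S5: 7+18+15+9+6 = 55
Depot→S1→S3→S4→S5→S2: 7+18+15+11+6 = 57
Depot→S1→S3→S5→S2→S4: 7+18+5+6+9 = 45
Depot→S1→S3→S5→S4→S2: 7+18+5+11+9 = 50
Depot→S1→S4→S2→S3→S5: 7+3+9+8+5 = 32
Depot→S1→S4→S2→S5→S3: 7+3+9+6+5 = 30
… (106 more)
The minimum is 30.
One shortest path: Depot → S1 → S4 → S2 → S5 → S3.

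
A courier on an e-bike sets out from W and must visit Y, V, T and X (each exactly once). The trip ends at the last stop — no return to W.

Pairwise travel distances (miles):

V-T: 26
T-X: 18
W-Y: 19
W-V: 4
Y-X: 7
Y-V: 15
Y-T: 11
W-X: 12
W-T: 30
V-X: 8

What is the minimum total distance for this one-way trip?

Shortest open route: 30 miles.

There are 4! = 24 possible orderings.
W → Y → V → T → X: 19+15+26+18 = 78
W → Y → V → X → T: 19+15+8+18 = 60
W → Y → T → V → X: 19+11+26+8 = 64
W → Y → T → X → V: 19+11+18+8 = 56
W → Y → X → V → T: 19+7+8+26 = 60
W → Y → X → T → V: 19+7+18+26 = 70
W → V → Y → T → X: 4+15+11+18 = 48
W → V → Y → X → T: 4+15+7+18 = 44
W → V → T → Y → X: 4+26+11+7 = 48
W → V → T → X → Y: 4+26+18+7 = 55
W → V → X → Y → T: 4+8+7+11 = 30
W → V → X → T → Y: 4+8+18+11 = 41
W → T → Y → V → X: 30+11+15+8 = 64
W → T → Y → X → V: 30+11+7+8 = 56
… (10 more)
The minimum is 30.
One shortest path: W → V → X → Y → T.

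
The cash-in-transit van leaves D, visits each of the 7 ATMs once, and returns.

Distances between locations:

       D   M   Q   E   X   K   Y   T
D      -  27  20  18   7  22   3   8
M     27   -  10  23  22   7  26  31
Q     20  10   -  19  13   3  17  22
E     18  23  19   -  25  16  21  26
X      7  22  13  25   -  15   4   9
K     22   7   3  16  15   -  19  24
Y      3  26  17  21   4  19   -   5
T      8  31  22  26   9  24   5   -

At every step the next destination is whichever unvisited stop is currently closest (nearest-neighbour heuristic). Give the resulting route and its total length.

Nearest-neighbour total = 89; route D → Y → X → T → Q → K → M → E → D.

From D: distances to unvisited — Y=3, X=7, T=8, E=18, Q=20, K=22, M=27. Nearest is Y (3).
From Y: distances to unvisited — X=4, T=5, Q=17, K=19, E=21, M=26. Nearest is X (4).
From X: distances to unvisited — T=9, Q=13, K=15, M=22, E=25. Nearest is T (9).
From T: distances to unvisited — Q=22, K=24, E=26, M=31. Nearest is Q (22).
From Q: distances to unvisited — K=3, M=10, E=19. Nearest is K (3).
From K: distances to unvisited — M=7, E=16. Nearest is M (7).
From M: distances to unvisited — E=23. Nearest is E (23).
Return E→D: 18.
Total = 3 + 4 + 9 + 22 + 3 + 7 + 23 + 18 = 89.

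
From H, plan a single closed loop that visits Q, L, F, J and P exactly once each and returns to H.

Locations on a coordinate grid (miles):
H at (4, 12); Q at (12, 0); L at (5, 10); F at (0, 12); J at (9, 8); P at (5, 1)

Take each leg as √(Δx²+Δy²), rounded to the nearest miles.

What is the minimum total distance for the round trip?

Minimum total distance: 38 miles.

There are 60 distinct closed tours to check (reversals are equivalent).
H-Q-L-F-J-P-H: 14+12+5+10+8+11 = 60
H-Q-L-F-P-J-H: 14+12+5+12+8+6 = 57
H-Q-L-J-F-P-H: 14+12+4+10+12+11 = 63
H-Q-L-J-P-F-H: 14+12+4+8+12+4 = 54
H-Q-L-P-F-J-H: 14+12+9+12+10+6 = 63
H-Q-L-P-J-F-H: 14+12+9+8+10+4 = 57
H-Q-F-L-J-P-H: 14+17+5+4+8+11 = 59
H-Q-F-L-P-J-H: 14+17+5+9+8+6 = 59
H-Q-F-J-L-P-H: 14+17+10+4+9+11 = 65
H-Q-F-J-P-L-H: 14+17+10+8+9+2 = 60
H-Q-F-P-L-J-H: 14+17+12+9+4+6 = 62
H-Q-F-P-J-L-H: 14+17+12+8+4+2 = 57
H-Q-J-L-F-P-H: 14+9+4+5+12+11 = 55
H-Q-J-L-P-F-H: 14+9+4+9+12+4 = 52
… (46 more)
H-L-J-Q-P-F-H: 2+4+9+7+12+4 = 38  ← best
The minimum is 38.
One optimal route: H → L → J → Q → P → F → H (or its reverse).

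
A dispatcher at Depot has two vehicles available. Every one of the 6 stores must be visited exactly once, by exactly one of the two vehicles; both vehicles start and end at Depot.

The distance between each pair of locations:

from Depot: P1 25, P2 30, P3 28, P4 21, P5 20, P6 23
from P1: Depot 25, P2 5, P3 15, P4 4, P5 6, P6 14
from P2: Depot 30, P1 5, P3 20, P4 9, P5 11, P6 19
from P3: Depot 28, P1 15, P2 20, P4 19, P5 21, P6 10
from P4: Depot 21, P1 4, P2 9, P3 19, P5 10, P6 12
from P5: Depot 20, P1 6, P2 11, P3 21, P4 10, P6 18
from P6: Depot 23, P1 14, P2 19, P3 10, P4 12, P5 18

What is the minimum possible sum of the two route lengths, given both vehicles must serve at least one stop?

Minimum combined distance: 122.

Check every non-empty split of the stops between the two vehicles; for each half take its own optimal tour:
  {P1} + {P2, P3, P4, P5, P6}: 50 + 90 = 140
  {P2} + {P1, P3, P4, P5, P6}: 60 + 80 = 140
  {P1, P2} + {P3, P4, P5, P6}: 60 + 80 = 140
  {P3} + {P1, P2, P4, P5, P6}: 56 + 75 = 131
  {P1, P3} + {P2, P4, P5, P6}: 68 + 75 = 143
  {P2, P3} + {P1, P4, P5, P6}: 78 + 65 = 143
  … (31 splits in total)
  {P1, P2, P4, P5} + {P3, P6}: 61 + 61 = 122  ← best
Best: vehicle 1 Depot → P4 → P1 → P2 → P5 → Depot = 61; vehicle 2 Depot → P3 → P6 → Depot = 61; combined 122.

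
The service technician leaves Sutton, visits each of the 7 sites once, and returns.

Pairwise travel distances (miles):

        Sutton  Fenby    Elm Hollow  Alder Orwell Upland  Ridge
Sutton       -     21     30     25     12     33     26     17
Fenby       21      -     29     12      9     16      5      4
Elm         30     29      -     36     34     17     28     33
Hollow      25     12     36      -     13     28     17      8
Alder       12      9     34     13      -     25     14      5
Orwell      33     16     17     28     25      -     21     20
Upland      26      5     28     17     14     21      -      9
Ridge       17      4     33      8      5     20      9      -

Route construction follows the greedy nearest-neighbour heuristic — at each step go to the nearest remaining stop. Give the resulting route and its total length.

Total distance 118 miles via the nearest-neighbour route Sutton → Alder → Ridge → Fenby → Upland → Hollow → Orwell → Elm → Sutton.

Sutton → [Alder:12 / Ridge:17 / Fenby:21 / Hollow:25 / Upland:26 / Elm:30 / Orwell:33] → Alder (12)
Alder → [Ridge:5 / Fenby:9 / Hollow:13 / Upland:14 / Orwell:25 / Elm:34] → Ridge (5)
Ridge → [Fenby:4 / Hollow:8 / Upland:9 / Orwell:20 / Elm:33] → Fenby (4)
Fenby → [Upland:5 / Hollow:12 / Orwell:16 / Elm:29] → Upland (5)
Upland → [Hollow:17 / Orwell:21 / Elm:28] → Hollow (17)
Hollow → [Orwell:28 / Elm:36] → Orwell (28)
Orwell → [Elm:17] → Elm (17)
Return Elm→Sutton: 30.
Total = 12 + 5 + 4 + 5 + 17 + 28 + 17 + 30 = 118.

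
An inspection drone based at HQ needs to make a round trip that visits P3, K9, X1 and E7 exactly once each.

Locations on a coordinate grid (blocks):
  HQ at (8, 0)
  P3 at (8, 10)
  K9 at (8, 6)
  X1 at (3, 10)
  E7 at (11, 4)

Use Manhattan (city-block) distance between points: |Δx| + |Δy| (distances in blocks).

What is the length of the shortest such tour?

36 blocks — the shortest possible round trip.

There are 12 distinct closed tours to check (reversals are equivalent).
HQ → P3 → K9 → X1 → E7 → HQ: 10+4+9+14+7 = 44
HQ → P3 → K9 → E7 → X1 → HQ: 10+4+5+14+15 = 48
HQ → P3 → X1 → K9 → E7 → HQ: 10+5+9+5+7 = 36
HQ → P3 → X1 → E7 → K9 → HQ: 10+5+14+5+6 = 40
HQ → P3 → E7 → K9 → X1 → HQ: 10+9+5+9+15 = 48
HQ → P3 → E7 → X1 → K9 → HQ: 10+9+14+9+6 = 48
HQ → K9 → P3 → X1 → E7 → HQ: 6+4+5+14+7 = 36
HQ → K9 → P3 → E7 → X1 → HQ: 6+4+9+14+15 = 48
HQ → K9 → X1 → P3 → E7 → HQ: 6+9+5+9+7 = 36
HQ → K9 → E7 → P3 → X1 → HQ: 6+5+9+5+15 = 40
HQ → X1 → P3 → K9 → E7 → HQ: 15+5+4+5+7 = 36
HQ → X1 → K9 → P3 → E7 → HQ: 15+9+4+9+7 = 44
The minimum is 36.
One optimal route: HQ → P3 → X1 → K9 → E7 → HQ (or its reverse).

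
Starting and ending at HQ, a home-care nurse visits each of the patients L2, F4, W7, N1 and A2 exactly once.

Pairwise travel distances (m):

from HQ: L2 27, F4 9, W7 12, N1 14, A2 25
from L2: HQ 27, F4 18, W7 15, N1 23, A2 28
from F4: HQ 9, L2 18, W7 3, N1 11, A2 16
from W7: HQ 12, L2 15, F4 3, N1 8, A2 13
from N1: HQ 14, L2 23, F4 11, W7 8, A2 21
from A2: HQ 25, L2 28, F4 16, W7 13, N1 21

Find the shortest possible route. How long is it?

There are 60 distinct closed tours to check (reversals are equivalent).
HQ → L2 → F4 → W7 → N1 → A2 → HQ: 27+18+3+8+21+25 = 102
HQ → L2 → F4 → W7 → A2 → N1 → HQ: 27+18+3+13+21+14 = 96
HQ → L2 → F4 → N1 → W7 → A2 → HQ: 27+18+11+8+13+25 = 102
HQ → L2 → F4 → N1 → A2 → W7 → HQ: 27+18+11+21+13+12 = 102
HQ → L2 → F4 → A2 → W7 → N1 → HQ: 27+18+16+13+8+14 = 96
HQ → L2 → F4 → A2 → N1 → W7 → HQ: 27+18+16+21+8+12 = 102
HQ → L2 → W7 → F4 → N1 → A2 → HQ: 27+15+3+11+21+25 = 102
HQ → L2 → W7 → F4 → A2 → N1 → HQ: 27+15+3+16+21+14 = 96
HQ → L2 → W7 → N1 → F4 → A2 → HQ: 27+15+8+11+16+25 = 102
HQ → L2 → W7 → N1 → A2 → F4 → HQ: 27+15+8+21+16+9 = 96
HQ → L2 → W7 → A2 → F4 → N1 → HQ: 27+15+13+16+11+14 = 96
HQ → L2 → W7 → A2 → N1 → F4 → HQ: 27+15+13+21+11+9 = 96
HQ → L2 → N1 → F4 → W7 → A2 → HQ: 27+23+11+3+13+25 = 102
HQ → L2 → N1 → F4 → A2 → W7 → HQ: 27+23+11+16+13+12 = 102
… (46 more)
HQ → F4 → L2 → W7 → A2 → N1 → HQ: 9+18+15+13+21+14 = 90  ← best
The minimum is 90.
One optimal route: HQ → F4 → L2 → W7 → A2 → N1 → HQ (or its reverse).

Minimum total distance: 90 m.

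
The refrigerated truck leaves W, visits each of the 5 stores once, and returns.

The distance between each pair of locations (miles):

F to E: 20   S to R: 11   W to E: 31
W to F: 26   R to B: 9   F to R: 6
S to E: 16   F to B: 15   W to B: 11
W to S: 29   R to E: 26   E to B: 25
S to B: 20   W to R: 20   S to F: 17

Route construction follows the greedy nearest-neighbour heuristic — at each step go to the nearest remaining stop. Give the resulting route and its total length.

At W the remaining stops are B 11, R 20, F 26, S 29, E 31; go to B.
At B the remaining stops are R 9, F 15, S 20, E 25; go to R.
At R the remaining stops are F 6, S 11, E 26; go to F.
At F the remaining stops are S 17, E 20; go to S.
At S the remaining stops are E 16; go to E.
Return E→W: 31.
Total = 11 + 9 + 6 + 17 + 16 + 31 = 90.

Nearest-neighbour total = 90 miles; route W → B → R → F → S → E → W.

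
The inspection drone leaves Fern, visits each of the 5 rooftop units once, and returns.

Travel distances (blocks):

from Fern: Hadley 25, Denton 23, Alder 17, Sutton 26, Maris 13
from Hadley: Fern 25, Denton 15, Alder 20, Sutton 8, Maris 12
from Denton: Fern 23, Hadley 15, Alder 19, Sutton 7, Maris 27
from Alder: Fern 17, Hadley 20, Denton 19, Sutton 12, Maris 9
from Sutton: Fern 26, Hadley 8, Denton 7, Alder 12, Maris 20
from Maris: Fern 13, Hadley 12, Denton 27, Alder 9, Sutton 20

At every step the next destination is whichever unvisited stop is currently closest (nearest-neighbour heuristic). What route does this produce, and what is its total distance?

Nearest-neighbour total = 81 blocks; route Fern → Maris → Alder → Sutton → Denton → Hadley → Fern.

From Fern: distances to unvisited — Maris=13, Alder=17, Denton=23, Hadley=25, Sutton=26. Nearest is Maris (13).
From Maris: distances to unvisited — Alder=9, Hadley=12, Sutton=20, Denton=27. Nearest is Alder (9).
From Alder: distances to unvisited — Sutton=12, Denton=19, Hadley=20. Nearest is Sutton (12).
From Sutton: distances to unvisited — Denton=7, Hadley=8. Nearest is Denton (7).
From Denton: distances to unvisited — Hadley=15. Nearest is Hadley (15).
Return Hadley→Fern: 25.
Total = 13 + 9 + 12 + 7 + 15 + 25 = 81.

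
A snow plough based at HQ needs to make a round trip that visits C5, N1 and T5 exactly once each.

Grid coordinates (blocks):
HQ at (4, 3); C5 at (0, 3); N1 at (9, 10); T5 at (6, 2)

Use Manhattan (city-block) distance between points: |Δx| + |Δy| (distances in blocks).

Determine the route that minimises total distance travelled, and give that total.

There are 3 distinct closed tours to check (reversals are equivalent).
HQ - C5 - N1 - T5 - HQ: 4+16+11+3 = 34
HQ - C5 - T5 - N1 - HQ: 4+7+11+12 = 34
HQ - N1 - C5 - T5 - HQ: 12+16+7+3 = 38
The minimum is 34.
One optimal route: HQ → C5 → N1 → T5 → HQ (or its reverse).

Shortest round trip = 34 blocks.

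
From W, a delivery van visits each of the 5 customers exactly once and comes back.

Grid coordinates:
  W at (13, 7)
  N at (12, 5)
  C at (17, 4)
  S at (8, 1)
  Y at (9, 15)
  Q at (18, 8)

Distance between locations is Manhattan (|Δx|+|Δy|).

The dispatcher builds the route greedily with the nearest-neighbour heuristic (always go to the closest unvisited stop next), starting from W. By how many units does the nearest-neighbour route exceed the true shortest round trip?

The nearest-neighbour route is 4 longer than optimal.

W: N=3, Q=6, C=7, S=11, Y=12 ⇒ N
N: C=6, S=8, Q=9, Y=13 ⇒ C
C: Q=5, S=12, Y=19 ⇒ Q
Q: Y=16, S=17 ⇒ Y
Y: S=15 ⇒ S
NN route W → N → C → Q → Y → S → W costs 56.
Optimal: W → Y → S → N → C → Q → W costs 52 (by enumerating all 60 distinct tours).
Excess = 56 − 52 = 4.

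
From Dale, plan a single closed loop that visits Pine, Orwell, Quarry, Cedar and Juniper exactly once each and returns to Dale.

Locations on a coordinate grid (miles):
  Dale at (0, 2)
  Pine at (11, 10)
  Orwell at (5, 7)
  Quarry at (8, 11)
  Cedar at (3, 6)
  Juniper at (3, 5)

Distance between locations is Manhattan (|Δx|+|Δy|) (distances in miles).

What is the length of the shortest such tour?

Minimum total distance: 40 miles.

Dale→Pine→Orwell→Quarry→Cedar→Juniper→Dale: 19+9+7+10+1+6 = 52
Dale→Pine→Orwell→Quarry→Juniper→Cedar→Dale: 19+9+7+11+1+7 = 54
Dale→Pine→Orwell→Cedar→Quarry→Juniper→Dale: 19+9+3+10+11+6 = 58
Dale→Pine→Orwell→Cedar→Juniper→Quarry→Dale: 19+9+3+1+11+17 = 60
Dale→Pine→Orwell→Juniper→Quarry→Cedar→Dale: 19+9+4+11+10+7 = 60
Dale→Pine→Orwell→Juniper→Cedar→Quarry→Dale: 19+9+4+1+10+17 = 60
Dale→Pine→Quarry→Orwell→Cedar→Juniper→Dale: 19+4+7+3+1+6 = 40
Dale→Pine→Quarry→Orwell→Juniper→Cedar→Dale: 19+4+7+4+1+7 = 42
Dale→Pine→Quarry→Cedar→Orwell→Juniper→Dale: 19+4+10+3+4+6 = 46
Dale→Pine→Quarry→Cedar→Juniper→Orwell→Dale: 19+4+10+1+4+10 = 48
Dale→Pine→Quarry→Juniper→Orwell→Cedar→Dale: 19+4+11+4+3+7 = 48
Dale→Pine→Quarry→Juniper→Cedar→Orwell→Dale: 19+4+11+1+3+10 = 48
Dale→Pine→Cedar→Orwell→Quarry→Juniper→Dale: 19+12+3+7+11+6 = 58
Dale→Pine→Cedar→Orwell→Juniper→Quarry→Dale: 19+12+3+4+11+17 = 66
… (46 more)
The minimum is 40.
One optimal route: Dale → Pine → Quarry → Orwell → Cedar → Juniper → Dale (or its reverse).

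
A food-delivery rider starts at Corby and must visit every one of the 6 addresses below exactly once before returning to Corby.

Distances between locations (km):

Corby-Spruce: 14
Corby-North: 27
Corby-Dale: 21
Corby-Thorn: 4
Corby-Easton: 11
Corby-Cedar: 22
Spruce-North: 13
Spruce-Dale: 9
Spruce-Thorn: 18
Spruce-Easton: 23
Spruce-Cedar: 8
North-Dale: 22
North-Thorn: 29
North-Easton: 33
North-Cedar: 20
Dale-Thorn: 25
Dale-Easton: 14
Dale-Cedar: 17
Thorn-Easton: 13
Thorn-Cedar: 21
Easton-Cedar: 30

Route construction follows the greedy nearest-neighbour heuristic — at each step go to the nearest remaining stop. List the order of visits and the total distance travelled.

Total distance 95 km via the nearest-neighbour route Corby → Thorn → Easton → Dale → Spruce → Cedar → North → Corby.

From Corby: distances to unvisited — Thorn=4, Easton=11, Spruce=14, Dale=21, Cedar=22, North=27. Nearest is Thorn (4).
From Thorn: distances to unvisited — Easton=13, Spruce=18, Cedar=21, Dale=25, North=29. Nearest is Easton (13).
From Easton: distances to unvisited — Dale=14, Spruce=23, Cedar=30, North=33. Nearest is Dale (14).
From Dale: distances to unvisited — Spruce=9, Cedar=17, North=22. Nearest is Spruce (9).
From Spruce: distances to unvisited — Cedar=8, North=13. Nearest is Cedar (8).
From Cedar: distances to unvisited — North=20. Nearest is North (20).
Return North→Corby: 27.
Total = 4 + 13 + 14 + 9 + 8 + 20 + 27 = 95.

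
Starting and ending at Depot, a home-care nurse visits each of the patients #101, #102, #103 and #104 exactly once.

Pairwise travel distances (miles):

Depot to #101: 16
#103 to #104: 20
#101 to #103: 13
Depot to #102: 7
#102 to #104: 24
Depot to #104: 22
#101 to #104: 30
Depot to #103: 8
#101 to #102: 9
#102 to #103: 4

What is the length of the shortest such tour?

Minimum total distance: 71 miles.

There are 12 distinct closed tours to check (reversals are equivalent).
Depot-#101-#102-#103-#104-Depot: 16+9+4+20+22 = 71
Depot-#101-#102-#104-#103-Depot: 16+9+24+20+8 = 77
Depot-#101-#103-#102-#104-Depot: 16+13+4+24+22 = 79
Depot-#101-#103-#104-#102-Depot: 16+13+20+24+7 = 80
Depot-#101-#104-#102-#103-Depot: 16+30+24+4+8 = 82
Depot-#101-#104-#103-#102-Depot: 16+30+20+4+7 = 77
Depot-#102-#101-#103-#104-Depot: 7+9+13+20+22 = 71
Depot-#102-#101-#104-#103-Depot: 7+9+30+20+8 = 74
Depot-#102-#103-#101-#104-Depot: 7+4+13+30+22 = 76
Depot-#102-#104-#101-#103-Depot: 7+24+30+13+8 = 82
Depot-#103-#101-#102-#104-Depot: 8+13+9+24+22 = 76
Depot-#103-#102-#101-#104-Depot: 8+4+9+30+22 = 73
The minimum is 71.
One optimal route: Depot → #101 → #102 → #103 → #104 → Depot (or its reverse).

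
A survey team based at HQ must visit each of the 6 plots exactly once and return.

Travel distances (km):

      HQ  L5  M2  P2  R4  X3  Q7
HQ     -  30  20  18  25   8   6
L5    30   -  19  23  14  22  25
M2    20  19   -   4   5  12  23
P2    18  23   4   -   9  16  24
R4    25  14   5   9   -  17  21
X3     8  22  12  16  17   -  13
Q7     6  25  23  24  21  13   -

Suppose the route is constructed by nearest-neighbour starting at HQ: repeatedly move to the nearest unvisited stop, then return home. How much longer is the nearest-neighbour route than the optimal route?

Excess over optimum: 10 km.

HQ: Q7=6, X3=8, P2=18, M2=20, R4=25, L5=30 ⇒ Q7
Q7: X3=13, R4=21, M2=23, P2=24, L5=25 ⇒ X3
X3: M2=12, P2=16, R4=17, L5=22 ⇒ M2
M2: P2=4, R4=5, L5=19 ⇒ P2
P2: R4=9, L5=23 ⇒ R4
R4: L5=14 ⇒ L5
NN route HQ → Q7 → X3 → M2 → P2 → R4 → L5 → HQ costs 88.
Optimal: HQ → X3 → M2 → P2 → R4 → L5 → Q7 → HQ costs 78 (by enumerating all 360 distinct tours).
Excess = 88 − 78 = 10.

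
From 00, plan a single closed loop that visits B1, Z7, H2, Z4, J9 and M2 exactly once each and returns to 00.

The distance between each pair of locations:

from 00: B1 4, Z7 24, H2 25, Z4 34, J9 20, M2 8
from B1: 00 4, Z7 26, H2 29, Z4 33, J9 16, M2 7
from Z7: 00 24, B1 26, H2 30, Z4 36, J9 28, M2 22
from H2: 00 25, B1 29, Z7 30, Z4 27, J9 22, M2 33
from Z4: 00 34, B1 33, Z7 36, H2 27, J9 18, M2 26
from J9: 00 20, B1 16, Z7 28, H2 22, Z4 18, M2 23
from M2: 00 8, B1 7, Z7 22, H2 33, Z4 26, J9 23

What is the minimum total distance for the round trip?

There are 360 distinct closed tours to check (reversals are equivalent).
00-B1-Z7-H2-Z4-J9-M2-00: 4+26+30+27+18+23+8 = 136
00-B1-Z7-H2-Z4-M2-J9-00: 4+26+30+27+26+23+20 = 156
00-B1-Z7-H2-J9-Z4-M2-00: 4+26+30+22+18+26+8 = 134
00-B1-Z7-H2-J9-M2-Z4-00: 4+26+30+22+23+26+34 = 165
00-B1-Z7-H2-M2-Z4-J9-00: 4+26+30+33+26+18+20 = 157
00-B1-Z7-H2-M2-J9-Z4-00: 4+26+30+33+23+18+34 = 168
00-B1-Z7-Z4-H2-J9-M2-00: 4+26+36+27+22+23+8 = 146
00-B1-Z7-Z4-H2-M2-J9-00: 4+26+36+27+33+23+20 = 169
… (352 more)
00-B1-J9-Z4-H2-Z7-M2-00: 4+16+18+27+30+22+8 = 125  ← best
The minimum is 125.
One optimal route: 00 → B1 → J9 → Z4 → H2 → Z7 → M2 → 00 (or its reverse).

125 — the shortest possible round trip.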